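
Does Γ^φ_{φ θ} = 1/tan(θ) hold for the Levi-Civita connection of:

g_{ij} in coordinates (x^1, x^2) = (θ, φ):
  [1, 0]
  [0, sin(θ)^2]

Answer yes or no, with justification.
Γ^φ_{φ θ} = (1/2) g^{φφ} (∂_φ g_{φθ} + ∂_θ g_{φφ} - ∂_φ g_{φθ}) = (1/2)(1/sin(θ)^2)((0) + (sin(2*θ)) - (0)) = 1/tan(θ)
This equals the proposed value 1/tan(θ).
Yes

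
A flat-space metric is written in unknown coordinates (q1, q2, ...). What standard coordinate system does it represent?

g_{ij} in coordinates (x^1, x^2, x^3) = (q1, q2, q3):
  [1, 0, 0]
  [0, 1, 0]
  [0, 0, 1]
All components are constant and the metric is the identity, i.e. orthonormal rectilinear coordinates.
Cartesian (3D) coordinates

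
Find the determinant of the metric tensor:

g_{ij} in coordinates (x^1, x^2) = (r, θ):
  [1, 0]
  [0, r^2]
For a 2×2 metric: det(g) = g_{11}·g_{22} - g_{12}·g_{21}
= (1)·(r^2) - (0)·(0)
= r^2 - 0
det(g) = r^2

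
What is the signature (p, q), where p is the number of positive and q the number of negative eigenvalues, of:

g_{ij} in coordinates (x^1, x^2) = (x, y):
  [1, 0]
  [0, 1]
The metric is diagonal, so its eigenvalues are the diagonal entries: 1, 1 (at a generic point, where coordinate-dependent entries are positive).
2 positive, 0 negative.
(2, 0) - Riemannian (positive definite)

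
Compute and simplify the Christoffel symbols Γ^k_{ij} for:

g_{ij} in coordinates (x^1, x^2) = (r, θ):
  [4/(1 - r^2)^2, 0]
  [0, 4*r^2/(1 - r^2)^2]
Using Γ^k_{ij} = (1/2) g^{km} (∂_i g_{mj} + ∂_j g_{mi} - ∂_m g_{ij}); the metric is diagonal, so only the m = k term contributes.
Non-zero symbols (using the symmetry Γ^k_{ij} = Γ^k_{ji}):
Γ^r_{r r} = (1/2) g^{rr} (∂_r g_{rr} + ∂_r g_{rr} - ∂_r g_{rr}) = (1/2)((1 - r^2)^2/4)((16*r/(1 - r^2)^3) + (16*r/(1 - r^2)^3) - (16*r/(1 - r^2)^3)) = 2*r/(1 - r^2)
Γ^r_{θ θ} = (1/2) g^{rr} (∂_θ g_{rθ} + ∂_θ g_{rθ} - ∂_r g_{θθ}) = (1/2)((1 - r^2)^2/4)((0) + (0) - (-8*(r^3 + r)/(r^2 - 1)^3)) = (r^3 + r)/(r^2 - 1)
Γ^θ_{r θ} = (1/2) g^{θθ} (∂_r g_{θθ} + ∂_θ g_{θr} - ∂_θ g_{rθ}) = (1/2)((1 - r^2)^2/(4*r^2))((-8*(r^3 + r)/(r^2 - 1)^3) + (0) - (0)) = (-r^2 - 1)/(r^3 - r)
All other Christoffel symbols are zero.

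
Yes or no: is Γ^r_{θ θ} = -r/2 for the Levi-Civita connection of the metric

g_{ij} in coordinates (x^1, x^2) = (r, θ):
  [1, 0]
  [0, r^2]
Γ^r_{θ θ} = (1/2) g^{rr} (∂_θ g_{rθ} + ∂_θ g_{rθ} - ∂_r g_{θθ}) = (1/2)(1)((0) + (0) - (2*r)) = -r
This differs from the proposed value -r/2.
No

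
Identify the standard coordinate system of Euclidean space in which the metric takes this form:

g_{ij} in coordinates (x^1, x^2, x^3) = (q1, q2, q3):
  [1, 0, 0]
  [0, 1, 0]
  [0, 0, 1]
All components are constant and the metric is the identity, i.e. orthonormal rectilinear coordinates.
Cartesian (3D) coordinates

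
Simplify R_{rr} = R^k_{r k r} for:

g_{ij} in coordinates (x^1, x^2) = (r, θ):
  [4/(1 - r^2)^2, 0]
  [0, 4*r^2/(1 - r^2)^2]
Non-zero Christoffel symbols (Γ^k_{ij} = Γ^k_{ji}):
Γ^r_{r r} = 2*r/(1 - r^2)
Γ^r_{θ θ} = (r^3 + r)/(r^2 - 1)
Γ^θ_{r θ} = (-r^2 - 1)/(r^3 - r)
R^r_{r r r} = 0 (a repeated index in an antisymmetric pair)
R^θ_{r θ r} = ∂_θ Γ^θ_{r r} - ∂_r Γ^θ_{r θ} + Γ^θ_{θ m} Γ^m_{r r} - Γ^θ_{r m} Γ^m_{r θ}
  = (0) - ((r^4 + 4*r^2 - 1)/(r^3 - r)^2) + (2*(r^2 + 1)/(r^2 - 1)^2) - ((r^2 + 1)^2/(r^3 - r)^2) = -4/(r^2 - 1)^2
R_{rr} = R^r_{r r r} + R^θ_{r θ r} = (0) + (-4/(r^2 - 1)^2) = -4/(r^2 - 1)^2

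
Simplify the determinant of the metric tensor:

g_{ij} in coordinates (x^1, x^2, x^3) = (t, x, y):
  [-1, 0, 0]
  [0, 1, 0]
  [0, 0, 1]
Diagonal metric: det(g) = g_{11}·g_{22}·g_{33}
= (-1)·(1)·(1)
det(g) = -1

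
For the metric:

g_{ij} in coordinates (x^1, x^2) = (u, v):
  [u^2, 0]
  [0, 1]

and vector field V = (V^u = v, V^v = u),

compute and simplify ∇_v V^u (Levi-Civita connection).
Non-zero Christoffel symbols:
Γ^u_{u u} = 1/u
∇_v V^u = ∂_v V^u + Γ^u_{v j} V^j
  = (1) + (0)(v) + (0)(u)
  = 1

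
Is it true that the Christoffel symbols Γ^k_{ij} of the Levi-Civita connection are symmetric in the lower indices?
The Levi-Civita connection is torsion-free, which is exactly Γ^k_{ij} = Γ^k_{ji}.
Yes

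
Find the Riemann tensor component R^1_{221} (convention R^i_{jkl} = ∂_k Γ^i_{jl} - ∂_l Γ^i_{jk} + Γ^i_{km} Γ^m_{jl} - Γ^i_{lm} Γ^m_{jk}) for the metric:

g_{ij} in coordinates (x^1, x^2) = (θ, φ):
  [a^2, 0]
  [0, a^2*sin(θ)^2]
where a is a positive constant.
Non-zero Christoffel symbols (Γ^k_{ij} = Γ^k_{ji}):
Γ^θ_{φ φ} = -sin(2*θ)/2
Γ^φ_{θ φ} = 1/tan(θ)
R^θ_{φ φ θ} = ∂_φ Γ^θ_{φ θ} - ∂_θ Γ^θ_{φ φ} + Γ^θ_{φ m} Γ^m_{φ θ} - Γ^θ_{θ m} Γ^m_{φ φ}
  = (0) - (-cos(2*θ)) + (-cos(θ)^2) - (0) = -sin(θ)^2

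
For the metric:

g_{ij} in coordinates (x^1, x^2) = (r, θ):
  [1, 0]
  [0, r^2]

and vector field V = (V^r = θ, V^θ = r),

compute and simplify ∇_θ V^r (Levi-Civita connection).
Non-zero Christoffel symbols:
Γ^r_{θ θ} = -r
Γ^θ_{r θ} = 1/r
∇_θ V^r = ∂_θ V^r + Γ^r_{θ j} V^j
  = (1) + (0)(θ) + (-r)(r)
  = 1 - r^2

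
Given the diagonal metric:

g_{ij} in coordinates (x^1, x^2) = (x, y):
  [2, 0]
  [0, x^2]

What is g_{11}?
With x^1 = x, x^2 = y, g_{11} = g_{xx} is the row-1, column-1 entry of the matrix.
g_{11} = 2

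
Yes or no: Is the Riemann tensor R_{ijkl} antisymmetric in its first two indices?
R_{ijkl} = -R_{jikl} (follows from metric compatibility).
Yes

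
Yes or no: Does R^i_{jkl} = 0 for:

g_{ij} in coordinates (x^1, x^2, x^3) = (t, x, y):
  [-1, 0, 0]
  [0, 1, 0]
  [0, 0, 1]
All metric components are constant, so every Christoffel symbol vanishes and R^i_{jkl} = 0.
Yes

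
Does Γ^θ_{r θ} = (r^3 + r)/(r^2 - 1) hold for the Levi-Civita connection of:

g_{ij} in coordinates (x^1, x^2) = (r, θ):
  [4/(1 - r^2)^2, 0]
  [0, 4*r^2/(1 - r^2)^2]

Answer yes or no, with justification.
Γ^θ_{r θ} = (1/2) g^{θθ} (∂_r g_{θθ} + ∂_θ g_{θr} - ∂_θ g_{rθ}) = (1/2)((1 - r^2)^2/(4*r^2))((-8*(r^3 + r)/(r^2 - 1)^3) + (0) - (0)) = (-r^2 - 1)/(r^3 - r)
This differs from the proposed value (r^3 + r)/(r^2 - 1).
No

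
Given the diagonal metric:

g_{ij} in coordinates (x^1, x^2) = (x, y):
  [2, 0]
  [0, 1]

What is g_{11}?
With x^1 = x, x^2 = y, g_{11} = g_{xx} is the row-1, column-1 entry of the matrix.
g_{11} = 2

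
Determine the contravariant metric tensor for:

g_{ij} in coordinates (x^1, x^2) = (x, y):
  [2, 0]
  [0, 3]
The metric is diagonal, so g^{ij} is diagonal with entries 1/g_{ii}: diag(1/2, 1/3).
g^{ij}:
  [1/2, 0]
  [0, 1/3]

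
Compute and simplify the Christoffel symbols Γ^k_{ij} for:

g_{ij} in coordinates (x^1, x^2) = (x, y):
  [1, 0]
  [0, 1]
Using Γ^k_{ij} = (1/2) g^{km} (∂_i g_{mj} + ∂_j g_{mi} - ∂_m g_{ij}); the metric is diagonal, so only the m = k term contributes.
Every metric component is constant, so all ∂_m g_{ij} = 0 and every Christoffel symbol vanishes.
All Christoffel symbols are zero.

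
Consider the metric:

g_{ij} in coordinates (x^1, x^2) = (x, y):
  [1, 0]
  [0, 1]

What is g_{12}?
With x^1 = x, x^2 = y, g_{12} = g_{xy} is the row-1, column-2 entry of the matrix.
g_{12} = 0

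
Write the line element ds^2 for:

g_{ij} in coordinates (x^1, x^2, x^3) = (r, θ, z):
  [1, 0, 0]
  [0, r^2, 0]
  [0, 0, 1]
ds^2 = g_{ij} dx^i dx^j; only the non-zero components contribute.
ds^2 = dr^2 + r^2 dθ^2 + dz^2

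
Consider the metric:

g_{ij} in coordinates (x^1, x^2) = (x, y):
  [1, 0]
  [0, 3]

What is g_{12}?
With x^1 = x, x^2 = y, g_{12} = g_{xy} is the row-1, column-2 entry of the matrix.
g_{12} = 0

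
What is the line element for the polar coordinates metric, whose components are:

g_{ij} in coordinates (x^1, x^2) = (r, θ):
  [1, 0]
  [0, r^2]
ds^2 = g_{ij} dx^i dx^j; only the non-zero components contribute.
ds^2 = dr^2 + r^2 dθ^2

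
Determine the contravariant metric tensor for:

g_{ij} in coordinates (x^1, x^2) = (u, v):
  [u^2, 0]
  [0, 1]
The metric is diagonal, so g^{ij} is diagonal with entries 1/g_{ii}: diag(1/(u^2), 1).
g^{ij}:
  [1/u^2, 0]
  [0, 1]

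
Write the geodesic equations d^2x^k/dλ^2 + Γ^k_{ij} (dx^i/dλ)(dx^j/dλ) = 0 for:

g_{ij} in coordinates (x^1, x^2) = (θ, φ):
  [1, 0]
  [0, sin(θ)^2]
Geodesic equation: d^2x^k/dλ^2 + Γ^k_{ij} (dx^i/dλ)(dx^j/dλ) = 0.
Non-zero Christoffel symbols:
Γ^θ_{φ φ} = -sin(2*θ)/2
Γ^φ_{θ φ} = 1/tan(θ)
Substituting (the symmetric pair Γ^k_{ij}, Γ^k_{ji} combines into a factor 2):
d^2θ/dλ^2 - (sin(2*θ)/2) (dφ/dλ)^2 = 0
d^2φ/dλ^2 + (2/tan(θ)) (dθ/dλ)(dφ/dλ) = 0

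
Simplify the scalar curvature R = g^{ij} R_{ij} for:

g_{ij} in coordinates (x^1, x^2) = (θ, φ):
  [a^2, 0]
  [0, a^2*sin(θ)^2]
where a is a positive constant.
Non-zero Christoffel symbols (Γ^k_{ij} = Γ^k_{ji}):
Γ^θ_{φ φ} = -sin(2*θ)/2
Γ^φ_{θ φ} = 1/tan(θ)
Ricci tensor (R_{ij} = R^k_{ikj}): R_{θθ} = 1, R_{θφ} = 0, R_{φφ} = sin(θ)^2
Inverse metric: g^{θθ} = 1/a^2, g^{φφ} = 1/(a^2*sin(θ)^2)
R = g^{ij} R_{ij} = (1/a^2)(1) + (1/(a^2*sin(θ)^2))(sin(θ)^2) = 2/a^2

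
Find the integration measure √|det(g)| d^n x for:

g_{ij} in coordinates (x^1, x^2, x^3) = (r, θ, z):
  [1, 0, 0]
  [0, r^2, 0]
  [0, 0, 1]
det(g) = r^2
√|det(g)| = r
Volume element: dV = r dr dθ dz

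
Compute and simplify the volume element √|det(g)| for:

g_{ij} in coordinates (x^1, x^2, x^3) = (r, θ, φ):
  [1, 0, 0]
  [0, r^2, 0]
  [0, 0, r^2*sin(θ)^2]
det(g) = r^4*sin(θ)^2
√|det(g)| = r^2*sin(θ) (taking 0 < θ < π so that |sin(θ)| = sin(θ))
Volume element: dV = r^2*sin(θ) dr dθ dφ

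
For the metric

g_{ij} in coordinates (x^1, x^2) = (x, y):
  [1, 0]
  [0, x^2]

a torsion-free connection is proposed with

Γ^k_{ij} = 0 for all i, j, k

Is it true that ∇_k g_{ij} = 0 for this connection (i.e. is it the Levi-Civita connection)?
Using ∇_k g_{ij} = ∂_k g_{ij} - Γ^m_{ki} g_{mj} - Γ^m_{kj} g_{im}:
∇_x g_{yy} = (2*x) - (0) - (0) = 2*x ≠ 0
So the connection is not metric compatible (it is not the Levi-Civita connection).
No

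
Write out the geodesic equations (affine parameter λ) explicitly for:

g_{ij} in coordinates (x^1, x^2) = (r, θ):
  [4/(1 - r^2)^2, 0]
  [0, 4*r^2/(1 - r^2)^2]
Geodesic equation: d^2x^k/dλ^2 + Γ^k_{ij} (dx^i/dλ)(dx^j/dλ) = 0.
Non-zero Christoffel symbols:
Γ^r_{r r} = 2*r/(1 - r^2)
Γ^r_{θ θ} = (r^3 + r)/(r^2 - 1)
Γ^θ_{r θ} = (-r^2 - 1)/(r^3 - r)
Substituting (the symmetric pair Γ^k_{ij}, Γ^k_{ji} combines into a factor 2):
d^2r/dλ^2 + (2*r/(1 - r^2)) (dr/dλ)^2 + ((r^3 + r)/(r^2 - 1)) (dθ/dλ)^2 = 0
d^2θ/dλ^2 + ((-2*r^2 - 2)/(r^3 - r)) (dr/dλ)(dθ/dλ) = 0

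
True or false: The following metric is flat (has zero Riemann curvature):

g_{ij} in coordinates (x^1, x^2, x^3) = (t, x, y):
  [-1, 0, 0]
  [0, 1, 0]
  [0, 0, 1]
All metric components are constant, so every Christoffel symbol vanishes and R^i_{jkl} = 0.
True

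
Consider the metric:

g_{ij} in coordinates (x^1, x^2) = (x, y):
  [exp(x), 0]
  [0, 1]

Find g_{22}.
With x^1 = x, x^2 = y, g_{22} = g_{yy} is the row-2, column-2 entry of the matrix.
g_{22} = 1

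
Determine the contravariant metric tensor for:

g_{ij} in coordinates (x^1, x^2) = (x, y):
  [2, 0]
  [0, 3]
The metric is diagonal, so g^{ij} is diagonal with entries 1/g_{ii}: diag(1/2, 1/3).
g^{ij}:
  [1/2, 0]
  [0, 1/3]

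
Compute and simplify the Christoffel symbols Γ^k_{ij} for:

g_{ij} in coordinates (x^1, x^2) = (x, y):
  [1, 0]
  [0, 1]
Using Γ^k_{ij} = (1/2) g^{km} (∂_i g_{mj} + ∂_j g_{mi} - ∂_m g_{ij}); the metric is diagonal, so only the m = k term contributes.
Every metric component is constant, so all ∂_m g_{ij} = 0 and every Christoffel symbol vanishes.
All Christoffel symbols are zero.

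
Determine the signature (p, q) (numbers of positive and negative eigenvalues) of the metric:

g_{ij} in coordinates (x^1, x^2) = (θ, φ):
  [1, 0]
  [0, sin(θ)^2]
The metric is diagonal, so its eigenvalues are the diagonal entries: 1, sin(θ)^2 (at a generic point, where coordinate-dependent entries are positive).
2 positive, 0 negative.
(2, 0) - Riemannian (positive definite)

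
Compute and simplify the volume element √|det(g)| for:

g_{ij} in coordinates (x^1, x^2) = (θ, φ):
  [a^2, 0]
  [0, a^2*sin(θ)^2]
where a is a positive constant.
det(g) = a^4*sin(θ)^2
√|det(g)| = a^2*sin(θ) (taking 0 < θ < π so that |sin(θ)| = sin(θ))
Volume element: dV = a^2*sin(θ) dθ dφ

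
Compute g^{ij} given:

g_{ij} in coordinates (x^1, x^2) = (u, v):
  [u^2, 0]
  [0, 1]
The metric is diagonal, so g^{ij} is diagonal with entries 1/g_{ii}: diag(1/(u^2), 1).
g^{ij}:
  [1/u^2, 0]
  [0, 1]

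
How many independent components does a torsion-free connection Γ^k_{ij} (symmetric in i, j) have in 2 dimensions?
Γ^k_{ij} has n choices for the upper index and n(n+1)/2 independent symmetric lower index pairs.
Total = 2 × 2×3/2 = 2 × 3 = 6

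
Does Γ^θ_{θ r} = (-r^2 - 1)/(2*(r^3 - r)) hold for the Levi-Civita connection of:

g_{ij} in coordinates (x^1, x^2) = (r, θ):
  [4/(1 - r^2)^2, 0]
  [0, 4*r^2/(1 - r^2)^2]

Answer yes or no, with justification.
Γ^θ_{θ r} = (1/2) g^{θθ} (∂_θ g_{θr} + ∂_r g_{θθ} - ∂_θ g_{θr}) = (1/2)((1 - r^2)^2/(4*r^2))((0) + (-8*(r^3 + r)/(r^2 - 1)^3) - (0)) = (-r^2 - 1)/(r^3 - r)
This differs from the proposed value (-r^2 - 1)/(2*(r^3 - r)).
No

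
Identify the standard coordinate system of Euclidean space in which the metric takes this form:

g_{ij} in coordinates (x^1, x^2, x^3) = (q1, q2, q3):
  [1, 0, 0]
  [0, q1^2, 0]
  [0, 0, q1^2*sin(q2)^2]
The line element ds^2 = dq1^2 + q1^2 dq2^2 + q1^2 sin(q2)^2 dq3^2 is dr^2 + r^2 dθ^2 + r^2 sin(θ)^2 dφ^2 with q1 = r, q2 = θ, q3 = φ.
spherical coordinates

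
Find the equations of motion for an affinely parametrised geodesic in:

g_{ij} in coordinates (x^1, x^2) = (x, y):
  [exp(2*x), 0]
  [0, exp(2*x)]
Geodesic equation: d^2x^k/dλ^2 + Γ^k_{ij} (dx^i/dλ)(dx^j/dλ) = 0.
Non-zero Christoffel symbols:
Γ^x_{x x} = 1
Γ^x_{y y} = -1
Γ^y_{x y} = 1
Substituting (the symmetric pair Γ^k_{ij}, Γ^k_{ji} combines into a factor 2):
d^2x/dλ^2 + (dx/dλ)^2 - (dy/dλ)^2 = 0
d^2y/dλ^2 + 2 (dx/dλ)(dy/dλ) = 0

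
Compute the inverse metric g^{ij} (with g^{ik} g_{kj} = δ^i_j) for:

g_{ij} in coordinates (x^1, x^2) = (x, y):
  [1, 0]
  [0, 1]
The metric is diagonal, so g^{ij} is diagonal with entries 1/g_{ii}: diag(1, 1).
g^{ij}:
  [1, 0]
  [0, 1]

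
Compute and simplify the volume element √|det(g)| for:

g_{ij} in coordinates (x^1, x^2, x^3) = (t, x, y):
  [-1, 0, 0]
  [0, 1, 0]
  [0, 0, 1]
det(g) = -1
√|det(g)| = 1
Volume element: dV = 1 dt dx dy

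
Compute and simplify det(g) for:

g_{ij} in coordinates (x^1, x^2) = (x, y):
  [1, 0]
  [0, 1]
For a 2×2 metric: det(g) = g_{11}·g_{22} - g_{12}·g_{21}
= (1)·(1) - (0)·(0)
= 1 - 0
det(g) = 1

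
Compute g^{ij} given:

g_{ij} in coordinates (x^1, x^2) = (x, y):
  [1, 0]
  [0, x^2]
The metric is diagonal, so g^{ij} is diagonal with entries 1/g_{ii}: diag(1, 1/(x^2)).
g^{ij}:
  [1, 0]
  [0, 1/x^2]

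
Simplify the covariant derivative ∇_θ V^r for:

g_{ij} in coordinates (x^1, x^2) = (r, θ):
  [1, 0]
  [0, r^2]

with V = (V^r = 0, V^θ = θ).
Non-zero Christoffel symbols:
Γ^r_{θ θ} = -r
Γ^θ_{r θ} = 1/r
∇_θ V^r = ∂_θ V^r + Γ^r_{θ j} V^j
  = (0) + (0)(0) + (-r)(θ)
  = -r*θ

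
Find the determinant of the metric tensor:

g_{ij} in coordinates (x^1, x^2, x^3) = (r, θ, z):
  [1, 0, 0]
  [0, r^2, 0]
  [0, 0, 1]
Diagonal metric: det(g) = g_{11}·g_{22}·g_{33}
= (1)·(r^2)·(1)
det(g) = r^2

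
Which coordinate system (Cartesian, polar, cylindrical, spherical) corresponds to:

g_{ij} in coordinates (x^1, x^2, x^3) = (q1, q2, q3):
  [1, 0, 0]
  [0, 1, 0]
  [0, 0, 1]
All components are constant and the metric is the identity, i.e. orthonormal rectilinear coordinates.
Cartesian (3D) coordinates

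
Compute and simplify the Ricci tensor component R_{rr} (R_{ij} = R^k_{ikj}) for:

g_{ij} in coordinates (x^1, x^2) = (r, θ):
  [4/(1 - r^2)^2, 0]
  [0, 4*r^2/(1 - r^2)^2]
Non-zero Christoffel symbols (Γ^k_{ij} = Γ^k_{ji}):
Γ^r_{r r} = 2*r/(1 - r^2)
Γ^r_{θ θ} = (r^3 + r)/(r^2 - 1)
Γ^θ_{r θ} = (-r^2 - 1)/(r^3 - r)
R^r_{r r r} = 0 (a repeated index in an antisymmetric pair)
R^θ_{r θ r} = ∂_θ Γ^θ_{r r} - ∂_r Γ^θ_{r θ} + Γ^θ_{θ m} Γ^m_{r r} - Γ^θ_{r m} Γ^m_{r θ}
  = (0) - ((r^4 + 4*r^2 - 1)/(r^3 - r)^2) + (2*(r^2 + 1)/(r^2 - 1)^2) - ((r^2 + 1)^2/(r^3 - r)^2) = -4/(r^2 - 1)^2
R_{rr} = R^r_{r r r} + R^θ_{r θ r} = (0) + (-4/(r^2 - 1)^2) = -4/(r^2 - 1)^2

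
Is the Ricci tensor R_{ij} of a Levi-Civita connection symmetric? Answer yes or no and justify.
R_{ij} = R^k_{ikj}; the pair symmetry R_{kilj} = R_{ljki} gives R_{ij} = R_{ji}.
Yes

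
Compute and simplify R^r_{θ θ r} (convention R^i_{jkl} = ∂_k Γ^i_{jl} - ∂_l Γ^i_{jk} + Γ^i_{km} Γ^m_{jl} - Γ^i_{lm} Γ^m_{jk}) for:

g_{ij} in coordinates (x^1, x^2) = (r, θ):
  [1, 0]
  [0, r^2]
Non-zero Christoffel symbols (Γ^k_{ij} = Γ^k_{ji}):
Γ^r_{θ θ} = -r
Γ^θ_{r θ} = 1/r
R^r_{θ θ r} = ∂_θ Γ^r_{θ r} - ∂_r Γ^r_{θ θ} + Γ^r_{θ m} Γ^m_{θ r} - Γ^r_{r m} Γ^m_{θ θ}
  = (0) - (-1) + (-1) - (0) = 0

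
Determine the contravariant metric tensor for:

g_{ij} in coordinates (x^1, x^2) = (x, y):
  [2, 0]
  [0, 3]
The metric is diagonal, so g^{ij} is diagonal with entries 1/g_{ii}: diag(1/2, 1/3).
g^{ij}:
  [1/2, 0]
  [0, 1/3]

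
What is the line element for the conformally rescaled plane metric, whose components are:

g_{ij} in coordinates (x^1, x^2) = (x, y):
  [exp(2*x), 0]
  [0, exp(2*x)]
ds^2 = g_{ij} dx^i dx^j; only the non-zero components contribute.
ds^2 = exp(2*x) dx^2 + exp(2*x) dy^2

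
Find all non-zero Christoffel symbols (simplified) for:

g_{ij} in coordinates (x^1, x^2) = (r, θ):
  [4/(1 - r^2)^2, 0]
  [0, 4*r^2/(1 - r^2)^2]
Using Γ^k_{ij} = (1/2) g^{km} (∂_i g_{mj} + ∂_j g_{mi} - ∂_m g_{ij}); the metric is diagonal, so only the m = k term contributes.
Non-zero symbols (using the symmetry Γ^k_{ij} = Γ^k_{ji}):
Γ^r_{r r} = (1/2) g^{rr} (∂_r g_{rr} + ∂_r g_{rr} - ∂_r g_{rr}) = (1/2)((1 - r^2)^2/4)((16*r/(1 - r^2)^3) + (16*r/(1 - r^2)^3) - (16*r/(1 - r^2)^3)) = 2*r/(1 - r^2)
Γ^r_{θ θ} = (1/2) g^{rr} (∂_θ g_{rθ} + ∂_θ g_{rθ} - ∂_r g_{θθ}) = (1/2)((1 - r^2)^2/4)((0) + (0) - (-8*(r^3 + r)/(r^2 - 1)^3)) = (r^3 + r)/(r^2 - 1)
Γ^θ_{r θ} = (1/2) g^{θθ} (∂_r g_{θθ} + ∂_θ g_{θr} - ∂_θ g_{rθ}) = (1/2)((1 - r^2)^2/(4*r^2))((-8*(r^3 + r)/(r^2 - 1)^3) + (0) - (0)) = (-r^2 - 1)/(r^3 - r)
All other Christoffel symbols are zero.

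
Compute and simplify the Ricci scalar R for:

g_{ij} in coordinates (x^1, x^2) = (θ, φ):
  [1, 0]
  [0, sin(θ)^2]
Non-zero Christoffel symbols (Γ^k_{ij} = Γ^k_{ji}):
Γ^θ_{φ φ} = -sin(2*θ)/2
Γ^φ_{θ φ} = 1/tan(θ)
Ricci tensor (R_{ij} = R^k_{ikj}): R_{θθ} = 1, R_{θφ} = 0, R_{φφ} = sin(θ)^2
Inverse metric: g^{θθ} = 1, g^{φφ} = 1/sin(θ)^2
R = g^{ij} R_{ij} = (1)(1) + (1/sin(θ)^2)(sin(θ)^2) = 2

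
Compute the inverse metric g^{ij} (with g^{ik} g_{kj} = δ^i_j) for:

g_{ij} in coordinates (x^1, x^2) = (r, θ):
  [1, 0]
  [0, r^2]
The metric is diagonal, so g^{ij} is diagonal with entries 1/g_{ii}: diag(1, 1/(r^2)).
g^{ij}:
  [1, 0]
  [0, 1/r^2]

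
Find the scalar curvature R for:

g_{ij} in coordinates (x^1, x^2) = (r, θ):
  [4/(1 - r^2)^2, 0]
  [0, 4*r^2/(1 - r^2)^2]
Non-zero Christoffel symbols (Γ^k_{ij} = Γ^k_{ji}):
Γ^r_{r r} = 2*r/(1 - r^2)
Γ^r_{θ θ} = (r^3 + r)/(r^2 - 1)
Γ^θ_{r θ} = (-r^2 - 1)/(r^3 - r)
Ricci tensor (R_{ij} = R^k_{ikj}): R_{rr} = -4/(r^2 - 1)^2, R_{rθ} = 0, R_{θθ} = -4*r^2/(r^2 - 1)^2
Inverse metric: g^{rr} = (1 - r^2)^2/4, g^{θθ} = (1 - r^2)^2/(4*r^2)
R = g^{ij} R_{ij} = ((1 - r^2)^2/4)(-4/(r^2 - 1)^2) + ((1 - r^2)^2/(4*r^2))(-4*r^2/(r^2 - 1)^2) = -2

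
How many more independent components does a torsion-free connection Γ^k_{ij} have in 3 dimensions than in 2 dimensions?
Independent components in n dimensions: n × n(n+1)/2 = n^2(n+1)/2.
3D: 3 × 6 = 18
2D: 2 × 3 = 6
Difference = 18 - 6 = 12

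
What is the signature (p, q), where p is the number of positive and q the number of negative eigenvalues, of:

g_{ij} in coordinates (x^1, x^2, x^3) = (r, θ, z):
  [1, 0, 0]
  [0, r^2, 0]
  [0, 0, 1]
The metric is diagonal, so its eigenvalues are the diagonal entries: 1, r^2, 1 (at a generic point, where coordinate-dependent entries are positive).
3 positive, 0 negative.
(3, 0) - Riemannian (positive definite)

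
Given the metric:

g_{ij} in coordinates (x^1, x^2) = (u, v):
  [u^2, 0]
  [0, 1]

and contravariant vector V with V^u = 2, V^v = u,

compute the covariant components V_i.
V_i = g_{ij} V^j:
V_u = (u^2)(2) + (0)(u) = 2*u^2
V_v = (0)(2) + (1)(u) = u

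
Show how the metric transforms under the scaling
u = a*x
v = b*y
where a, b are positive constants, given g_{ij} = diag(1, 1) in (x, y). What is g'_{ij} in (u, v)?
Invert the transformation: x = u/a, y = v/b
g'_{ij} = (∂x^k/∂x'^i)(∂x^l/∂x'^j) g_{kl}; with g_{kl} = δ_{kl} this is Σ_k (∂x^k/∂x'^i)(∂x^k/∂x'^j).
Jacobian: ∂x/∂u = 1/a, ∂x/∂v = 0, ∂y/∂u = 0, ∂y/∂v = 1/b
g'_{uu} = (1/a)(1/a) + (0)(0) = 1/a^2
g'_{uv} = (1/a)(0) + (0)(1/b) = 0
g'_{vv} = (0)(0) + (1/b)(1/b) = 1/b^2
g'_{ij} = diag(1/a^2, 1/b^2)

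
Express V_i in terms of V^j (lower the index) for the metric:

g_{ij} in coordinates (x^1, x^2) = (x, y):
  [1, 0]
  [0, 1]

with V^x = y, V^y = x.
V_i = g_{ij} V^j:
V_x = (1)(y) + (0)(x) = y
V_y = (0)(y) + (1)(x) = x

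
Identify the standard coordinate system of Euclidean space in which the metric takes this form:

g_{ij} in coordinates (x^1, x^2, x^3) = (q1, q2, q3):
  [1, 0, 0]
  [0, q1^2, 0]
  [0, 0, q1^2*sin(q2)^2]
The line element ds^2 = dq1^2 + q1^2 dq2^2 + q1^2 sin(q2)^2 dq3^2 is dr^2 + r^2 dθ^2 + r^2 sin(θ)^2 dφ^2 with q1 = r, q2 = θ, q3 = φ.
spherical coordinates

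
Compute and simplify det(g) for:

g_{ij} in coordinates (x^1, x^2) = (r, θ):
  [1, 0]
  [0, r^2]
For a 2×2 metric: det(g) = g_{11}·g_{22} - g_{12}·g_{21}
= (1)·(r^2) - (0)·(0)
= r^2 - 0
det(g) = r^2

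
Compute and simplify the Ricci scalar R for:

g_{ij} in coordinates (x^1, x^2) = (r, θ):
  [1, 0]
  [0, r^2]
Non-zero Christoffel symbols (Γ^k_{ij} = Γ^k_{ji}):
Γ^r_{θ θ} = -r
Γ^θ_{r θ} = 1/r
Ricci tensor (R_{ij} = R^k_{ikj}): R_{rr} = 0, R_{rθ} = 0, R_{θθ} = 0
Inverse metric: g^{rr} = 1, g^{θθ} = 1/r^2
R = g^{ij} R_{ij} = (1)(0) + (1/r^2)(0) = 0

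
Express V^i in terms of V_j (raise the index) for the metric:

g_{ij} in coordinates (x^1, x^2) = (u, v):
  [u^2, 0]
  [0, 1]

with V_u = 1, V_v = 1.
Inverse metric (diagonal): g^{uu} = 1/u^2, g^{vv} = 1
V^i = g^{ij} V_j:
V^u = (1/u^2)(1) + (0)(1) = 1/u^2
V^v = (0)(1) + (1)(1) = 1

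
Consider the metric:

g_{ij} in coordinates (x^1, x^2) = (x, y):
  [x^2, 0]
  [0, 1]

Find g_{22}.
With x^1 = x, x^2 = y, g_{22} = g_{yy} is the row-2, column-2 entry of the matrix.
g_{22} = 1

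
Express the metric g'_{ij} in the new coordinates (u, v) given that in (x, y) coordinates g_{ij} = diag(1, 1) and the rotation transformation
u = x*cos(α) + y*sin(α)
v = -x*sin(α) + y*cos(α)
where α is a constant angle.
Invert the transformation: x = u*cos(α) - v*sin(α), y = u*sin(α) + v*cos(α)
g'_{ij} = (∂x^k/∂x'^i)(∂x^l/∂x'^j) g_{kl}; with g_{kl} = δ_{kl} this is Σ_k (∂x^k/∂x'^i)(∂x^k/∂x'^j).
Jacobian: ∂x/∂u = cos(α), ∂x/∂v = -sin(α), ∂y/∂u = sin(α), ∂y/∂v = cos(α)
g'_{uu} = (cos(α))(cos(α)) + (sin(α))(sin(α)) = 1
g'_{uv} = (cos(α))(-sin(α)) + (sin(α))(cos(α)) = 0
g'_{vv} = (-sin(α))(-sin(α)) + (cos(α))(cos(α)) = 1
g'_{ij} = diag(1, 1)
The Euclidean metric is invariant under rotations.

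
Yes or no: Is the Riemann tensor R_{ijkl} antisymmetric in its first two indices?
R_{ijkl} = -R_{jikl} (follows from metric compatibility).
Yes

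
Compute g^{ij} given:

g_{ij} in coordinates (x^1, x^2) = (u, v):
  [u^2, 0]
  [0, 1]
The metric is diagonal, so g^{ij} is diagonal with entries 1/g_{ii}: diag(1/(u^2), 1).
g^{ij}:
  [1/u^2, 0]
  [0, 1]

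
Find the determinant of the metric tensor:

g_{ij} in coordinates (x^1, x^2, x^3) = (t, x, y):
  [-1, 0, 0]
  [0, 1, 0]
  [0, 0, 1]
Diagonal metric: det(g) = g_{11}·g_{22}·g_{33}
= (-1)·(1)·(1)
det(g) = -1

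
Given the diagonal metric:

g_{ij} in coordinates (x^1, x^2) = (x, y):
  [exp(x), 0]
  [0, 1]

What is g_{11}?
With x^1 = x, x^2 = y, g_{11} = g_{xx} is the row-1, column-1 entry of the matrix.
g_{11} = exp(x)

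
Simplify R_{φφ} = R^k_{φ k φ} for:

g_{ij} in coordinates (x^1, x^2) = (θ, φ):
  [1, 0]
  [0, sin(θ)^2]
Non-zero Christoffel symbols (Γ^k_{ij} = Γ^k_{ji}):
Γ^θ_{φ φ} = -sin(2*θ)/2
Γ^φ_{θ φ} = 1/tan(θ)
R^θ_{φ θ φ} = ∂_θ Γ^θ_{φ φ} - ∂_φ Γ^θ_{φ θ} + Γ^θ_{θ m} Γ^m_{φ φ} - Γ^θ_{φ m} Γ^m_{φ θ}
  = (-cos(2*θ)) - (0) + (0) - (-cos(θ)^2) = sin(θ)^2
R^φ_{φ φ φ} = 0 (a repeated index in an antisymmetric pair)
R_{φφ} = R^θ_{φ θ φ} + R^φ_{φ φ φ} = (sin(θ)^2) + (0) = sin(θ)^2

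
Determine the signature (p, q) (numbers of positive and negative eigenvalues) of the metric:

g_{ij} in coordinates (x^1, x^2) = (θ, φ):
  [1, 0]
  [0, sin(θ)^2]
The metric is diagonal, so its eigenvalues are the diagonal entries: 1, sin(θ)^2 (at a generic point, where coordinate-dependent entries are positive).
2 positive, 0 negative.
(2, 0) - Riemannian (positive definite)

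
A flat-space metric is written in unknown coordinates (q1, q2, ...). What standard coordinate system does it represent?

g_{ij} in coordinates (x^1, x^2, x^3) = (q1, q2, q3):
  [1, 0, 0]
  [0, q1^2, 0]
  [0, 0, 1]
The line element ds^2 = dq1^2 + q1^2 dq2^2 + dq3^2 is dr^2 + r^2 dθ^2 + dz^2 with q1 = r, q2 = θ, q3 = z.
cylindrical coordinates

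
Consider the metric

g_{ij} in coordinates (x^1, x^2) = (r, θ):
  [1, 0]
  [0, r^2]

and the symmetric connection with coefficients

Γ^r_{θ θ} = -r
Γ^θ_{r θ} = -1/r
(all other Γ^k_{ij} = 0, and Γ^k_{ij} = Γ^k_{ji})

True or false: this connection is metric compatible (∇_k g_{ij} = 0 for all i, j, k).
Using ∇_k g_{ij} = ∂_k g_{ij} - Γ^m_{ki} g_{mj} - Γ^m_{kj} g_{im}:
∇_θ g_{rθ} = (0) - (-r) - (-r) = 2*r ≠ 0
So the connection is not metric compatible (it is not the Levi-Civita connection).
False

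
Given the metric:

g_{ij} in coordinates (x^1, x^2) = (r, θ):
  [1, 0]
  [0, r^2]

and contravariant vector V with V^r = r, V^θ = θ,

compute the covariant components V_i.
V_i = g_{ij} V^j:
V_r = (1)(r) + (0)(θ) = r
V_θ = (0)(r) + (r^2)(θ) = r^2*θ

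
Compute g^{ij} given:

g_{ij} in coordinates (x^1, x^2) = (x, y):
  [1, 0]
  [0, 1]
The metric is diagonal, so g^{ij} is diagonal with entries 1/g_{ii}: diag(1, 1).
g^{ij}:
  [1, 0]
  [0, 1]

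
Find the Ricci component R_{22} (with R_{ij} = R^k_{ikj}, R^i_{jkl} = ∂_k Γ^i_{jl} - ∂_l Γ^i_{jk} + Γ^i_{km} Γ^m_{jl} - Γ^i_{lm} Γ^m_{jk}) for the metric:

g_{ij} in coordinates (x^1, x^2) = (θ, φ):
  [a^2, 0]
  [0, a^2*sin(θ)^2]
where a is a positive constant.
Non-zero Christoffel symbols (Γ^k_{ij} = Γ^k_{ji}):
Γ^θ_{φ φ} = -sin(2*θ)/2
Γ^φ_{θ φ} = 1/tan(θ)
R^θ_{φ θ φ} = ∂_θ Γ^θ_{φ φ} - ∂_φ Γ^θ_{φ θ} + Γ^θ_{θ m} Γ^m_{φ φ} - Γ^θ_{φ m} Γ^m_{φ θ}
  = (-cos(2*θ)) - (0) + (0) - (-cos(θ)^2) = sin(θ)^2
R^φ_{φ φ φ} = 0 (a repeated index in an antisymmetric pair)
R_{φφ} = R^θ_{φ θ φ} + R^φ_{φ φ φ} = (sin(θ)^2) + (0) = sin(θ)^2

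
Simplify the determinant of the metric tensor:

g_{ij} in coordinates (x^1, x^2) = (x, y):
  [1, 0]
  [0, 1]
For a 2×2 metric: det(g) = g_{11}·g_{22} - g_{12}·g_{21}
= (1)·(1) - (0)·(0)
= 1 - 0
det(g) = 1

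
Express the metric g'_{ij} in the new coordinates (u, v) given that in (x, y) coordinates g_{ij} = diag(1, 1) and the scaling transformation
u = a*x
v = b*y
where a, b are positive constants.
Invert the transformation: x = u/a, y = v/b
g'_{ij} = (∂x^k/∂x'^i)(∂x^l/∂x'^j) g_{kl}; with g_{kl} = δ_{kl} this is Σ_k (∂x^k/∂x'^i)(∂x^k/∂x'^j).
Jacobian: ∂x/∂u = 1/a, ∂x/∂v = 0, ∂y/∂u = 0, ∂y/∂v = 1/b
g'_{uu} = (1/a)(1/a) + (0)(0) = 1/a^2
g'_{uv} = (1/a)(0) + (0)(1/b) = 0
g'_{vv} = (0)(0) + (1/b)(1/b) = 1/b^2
g'_{ij} = diag(1/a^2, 1/b^2)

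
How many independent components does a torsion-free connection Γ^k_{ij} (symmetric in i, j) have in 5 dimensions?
Γ^k_{ij} has n choices for the upper index and n(n+1)/2 independent symmetric lower index pairs.
Total = 5 × 5×6/2 = 5 × 15 = 75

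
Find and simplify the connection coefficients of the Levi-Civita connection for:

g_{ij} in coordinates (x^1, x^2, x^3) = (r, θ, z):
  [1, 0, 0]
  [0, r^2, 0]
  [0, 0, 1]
Using Γ^k_{ij} = (1/2) g^{km} (∂_i g_{mj} + ∂_j g_{mi} - ∂_m g_{ij}); the metric is diagonal, so only the m = k term contributes.
Non-zero symbols (using the symmetry Γ^k_{ij} = Γ^k_{ji}):
Γ^r_{θ θ} = (1/2) g^{rr} (∂_θ g_{rθ} + ∂_θ g_{rθ} - ∂_r g_{θθ}) = (1/2)(1)((0) + (0) - (2*r)) = -r
Γ^θ_{r θ} = (1/2) g^{θθ} (∂_r g_{θθ} + ∂_θ g_{θr} - ∂_θ g_{rθ}) = (1/2)(1/r^2)((2*r) + (0) - (0)) = 1/r
All other Christoffel symbols are zero.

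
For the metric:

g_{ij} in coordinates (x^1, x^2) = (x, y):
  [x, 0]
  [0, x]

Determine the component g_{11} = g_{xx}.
With x^1 = x, x^2 = y, g_{11} = g_{xx} is the row-1, column-1 entry of the matrix.
g_{11} = x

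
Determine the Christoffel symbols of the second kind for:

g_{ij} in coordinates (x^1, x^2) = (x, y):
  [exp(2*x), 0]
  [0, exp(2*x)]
Using Γ^k_{ij} = (1/2) g^{km} (∂_i g_{mj} + ∂_j g_{mi} - ∂_m g_{ij}); the metric is diagonal, so only the m = k term contributes.
Non-zero symbols (using the symmetry Γ^k_{ij} = Γ^k_{ji}):
Γ^x_{x x} = (1/2) g^{xx} (∂_x g_{xx} + ∂_x g_{xx} - ∂_x g_{xx}) = (1/2)(exp(-2*x))((2*exp(2*x)) + (2*exp(2*x)) - (2*exp(2*x))) = 1
Γ^x_{y y} = (1/2) g^{xx} (∂_y g_{xy} + ∂_y g_{xy} - ∂_x g_{yy}) = (1/2)(exp(-2*x))((0) + (0) - (2*exp(2*x))) = -1
Γ^y_{x y} = (1/2) g^{yy} (∂_x g_{yy} + ∂_y g_{yx} - ∂_y g_{xy}) = (1/2)(exp(-2*x))((2*exp(2*x)) + (0) - (0)) = 1
All other Christoffel symbols are zero.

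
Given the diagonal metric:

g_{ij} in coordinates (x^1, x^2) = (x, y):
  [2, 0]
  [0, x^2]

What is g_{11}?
With x^1 = x, x^2 = y, g_{11} = g_{xx} is the row-1, column-1 entry of the matrix.
g_{11} = 2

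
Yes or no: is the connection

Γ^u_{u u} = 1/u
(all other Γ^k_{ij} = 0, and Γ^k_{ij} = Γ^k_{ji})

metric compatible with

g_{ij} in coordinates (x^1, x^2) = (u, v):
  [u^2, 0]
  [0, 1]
Using ∇_k g_{ij} = ∂_k g_{ij} - Γ^m_{ki} g_{mj} - Γ^m_{kj} g_{im}:
e.g. ∇_u g_{uu} = (2*u) - (u) - (u) = 0
Every component ∇_k g_{ij} vanishes: the connection is metric compatible.
Yes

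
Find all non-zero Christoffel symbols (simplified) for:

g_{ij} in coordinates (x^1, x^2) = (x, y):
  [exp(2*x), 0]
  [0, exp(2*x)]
Using Γ^k_{ij} = (1/2) g^{km} (∂_i g_{mj} + ∂_j g_{mi} - ∂_m g_{ij}); the metric is diagonal, so only the m = k term contributes.
Non-zero symbols (using the symmetry Γ^k_{ij} = Γ^k_{ji}):
Γ^x_{x x} = (1/2) g^{xx} (∂_x g_{xx} + ∂_x g_{xx} - ∂_x g_{xx}) = (1/2)(exp(-2*x))((2*exp(2*x)) + (2*exp(2*x)) - (2*exp(2*x))) = 1
Γ^x_{y y} = (1/2) g^{xx} (∂_y g_{xy} + ∂_y g_{xy} - ∂_x g_{yy}) = (1/2)(exp(-2*x))((0) + (0) - (2*exp(2*x))) = -1
Γ^y_{x y} = (1/2) g^{yy} (∂_x g_{yy} + ∂_y g_{yx} - ∂_y g_{xy}) = (1/2)(exp(-2*x))((2*exp(2*x)) + (0) - (0)) = 1
All other Christoffel symbols are zero.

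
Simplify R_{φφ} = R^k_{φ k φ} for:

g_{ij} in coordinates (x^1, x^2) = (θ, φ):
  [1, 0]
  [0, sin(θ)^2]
Non-zero Christoffel symbols (Γ^k_{ij} = Γ^k_{ji}):
Γ^θ_{φ φ} = -sin(2*θ)/2
Γ^φ_{θ φ} = 1/tan(θ)
R^θ_{φ θ φ} = ∂_θ Γ^θ_{φ φ} - ∂_φ Γ^θ_{φ θ} + Γ^θ_{θ m} Γ^m_{φ φ} - Γ^θ_{φ m} Γ^m_{φ θ}
  = (-cos(2*θ)) - (0) + (0) - (-cos(θ)^2) = sin(θ)^2
R^φ_{φ φ φ} = 0 (a repeated index in an antisymmetric pair)
R_{φφ} = R^θ_{φ θ φ} + R^φ_{φ φ φ} = (sin(θ)^2) + (0) = sin(θ)^2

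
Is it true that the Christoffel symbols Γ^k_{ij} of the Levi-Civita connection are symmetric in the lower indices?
The Levi-Civita connection is torsion-free, which is exactly Γ^k_{ij} = Γ^k_{ji}.
Yes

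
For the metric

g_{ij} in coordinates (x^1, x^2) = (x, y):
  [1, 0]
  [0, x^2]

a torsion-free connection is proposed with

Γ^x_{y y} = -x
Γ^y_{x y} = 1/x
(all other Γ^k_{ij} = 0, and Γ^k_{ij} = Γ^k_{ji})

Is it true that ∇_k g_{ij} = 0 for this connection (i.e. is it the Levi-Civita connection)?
Using ∇_k g_{ij} = ∂_k g_{ij} - Γ^m_{ki} g_{mj} - Γ^m_{kj} g_{im}:
e.g. ∇_x g_{yy} = (2*x) - (x) - (x) = 0
Every component ∇_k g_{ij} vanishes: the connection is metric compatible.
Yes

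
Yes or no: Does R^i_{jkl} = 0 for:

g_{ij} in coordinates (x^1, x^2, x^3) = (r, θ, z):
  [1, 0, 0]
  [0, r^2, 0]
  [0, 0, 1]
Non-zero Christoffel symbols:
Γ^r_{θ θ} = -r
Γ^θ_{r θ} = 1/r
Ricci tensor: R_{rr} = 0, R_{rθ} = 0, R_{rz} = 0, R_{θθ} = 0, R_{θz} = 0, R_{zz} = 0
All R_{ij} vanish; in 3 dimensions the Riemann tensor is fully determined by the Ricci tensor, so R^i_{jkl} = 0: the metric is flat (curvilinear coordinates on flat space).
Yes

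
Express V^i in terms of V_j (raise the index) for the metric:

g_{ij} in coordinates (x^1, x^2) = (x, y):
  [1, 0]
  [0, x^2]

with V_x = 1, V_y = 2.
Inverse metric (diagonal): g^{xx} = 1, g^{yy} = 1/x^2
V^i = g^{ij} V_j:
V^x = (1)(1) + (0)(2) = 1
V^y = (0)(1) + (1/x^2)(2) = 2/x^2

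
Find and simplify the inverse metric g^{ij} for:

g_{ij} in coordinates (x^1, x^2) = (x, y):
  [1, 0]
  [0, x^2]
The metric is diagonal, so g^{ij} is diagonal with entries 1/g_{ii}: diag(1, 1/(x^2)).
g^{ij}:
  [1, 0]
  [0, 1/x^2]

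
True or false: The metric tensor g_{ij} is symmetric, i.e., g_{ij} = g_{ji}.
By definition the metric is a symmetric bilinear form, g_{ij} = g_{ji}.
True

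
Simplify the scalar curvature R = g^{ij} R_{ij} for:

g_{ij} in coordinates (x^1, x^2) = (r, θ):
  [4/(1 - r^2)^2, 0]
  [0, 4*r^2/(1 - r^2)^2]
Non-zero Christoffel symbols (Γ^k_{ij} = Γ^k_{ji}):
Γ^r_{r r} = 2*r/(1 - r^2)
Γ^r_{θ θ} = (r^3 + r)/(r^2 - 1)
Γ^θ_{r θ} = (-r^2 - 1)/(r^3 - r)
Ricci tensor (R_{ij} = R^k_{ikj}): R_{rr} = -4/(r^2 - 1)^2, R_{rθ} = 0, R_{θθ} = -4*r^2/(r^2 - 1)^2
Inverse metric: g^{rr} = (1 - r^2)^2/4, g^{θθ} = (1 - r^2)^2/(4*r^2)
R = g^{ij} R_{ij} = ((1 - r^2)^2/4)(-4/(r^2 - 1)^2) + ((1 - r^2)^2/(4*r^2))(-4*r^2/(r^2 - 1)^2) = -2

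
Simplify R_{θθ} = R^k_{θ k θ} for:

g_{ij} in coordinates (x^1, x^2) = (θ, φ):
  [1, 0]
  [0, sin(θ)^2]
Non-zero Christoffel symbols (Γ^k_{ij} = Γ^k_{ji}):
Γ^θ_{φ φ} = -sin(2*θ)/2
Γ^φ_{θ φ} = 1/tan(θ)
R^θ_{θ θ θ} = 0 (a repeated index in an antisymmetric pair)
R^φ_{θ φ θ} = ∂_φ Γ^φ_{θ θ} - ∂_θ Γ^φ_{θ φ} + Γ^φ_{φ m} Γ^m_{θ θ} - Γ^φ_{θ m} Γ^m_{θ φ}
  = (0) - (-1/sin(θ)^2) + (0) - (1/tan(θ)^2) = 1
R_{θθ} = R^θ_{θ θ θ} + R^φ_{θ φ θ} = (0) + (1) = 1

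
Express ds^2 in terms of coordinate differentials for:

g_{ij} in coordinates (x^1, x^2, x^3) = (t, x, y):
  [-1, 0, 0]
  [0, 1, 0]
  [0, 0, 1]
ds^2 = g_{ij} dx^i dx^j; only the non-zero components contribute.
ds^2 = -dt^2 + dx^2 + dy^2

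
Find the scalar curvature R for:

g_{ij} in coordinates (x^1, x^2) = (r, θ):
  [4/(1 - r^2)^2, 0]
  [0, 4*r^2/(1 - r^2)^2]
Non-zero Christoffel symbols (Γ^k_{ij} = Γ^k_{ji}):
Γ^r_{r r} = 2*r/(1 - r^2)
Γ^r_{θ θ} = (r^3 + r)/(r^2 - 1)
Γ^θ_{r θ} = (-r^2 - 1)/(r^3 - r)
Ricci tensor (R_{ij} = R^k_{ikj}): R_{rr} = -4/(r^2 - 1)^2, R_{rθ} = 0, R_{θθ} = -4*r^2/(r^2 - 1)^2
Inverse metric: g^{rr} = (1 - r^2)^2/4, g^{θθ} = (1 - r^2)^2/(4*r^2)
R = g^{ij} R_{ij} = ((1 - r^2)^2/4)(-4/(r^2 - 1)^2) + ((1 - r^2)^2/(4*r^2))(-4*r^2/(r^2 - 1)^2) = -2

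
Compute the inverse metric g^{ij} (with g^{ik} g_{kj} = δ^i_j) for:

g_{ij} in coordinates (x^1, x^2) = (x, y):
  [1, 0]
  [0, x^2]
The metric is diagonal, so g^{ij} is diagonal with entries 1/g_{ii}: diag(1, 1/(x^2)).
g^{ij}:
  [1, 0]
  [0, 1/x^2]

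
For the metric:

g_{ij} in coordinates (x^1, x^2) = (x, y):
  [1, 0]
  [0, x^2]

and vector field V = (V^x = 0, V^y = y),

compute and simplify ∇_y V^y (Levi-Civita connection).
Non-zero Christoffel symbols:
Γ^x_{y y} = -x
Γ^y_{x y} = 1/x
∇_y V^y = ∂_y V^y + Γ^y_{y j} V^j
  = (1) + (1/x)(0) + (0)(y)
  = 1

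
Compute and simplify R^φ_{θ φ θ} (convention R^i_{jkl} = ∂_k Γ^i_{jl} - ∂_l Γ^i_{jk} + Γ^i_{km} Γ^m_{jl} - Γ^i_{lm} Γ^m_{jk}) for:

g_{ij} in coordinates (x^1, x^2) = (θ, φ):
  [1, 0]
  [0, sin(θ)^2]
Non-zero Christoffel symbols (Γ^k_{ij} = Γ^k_{ji}):
Γ^θ_{φ φ} = -sin(2*θ)/2
Γ^φ_{θ φ} = 1/tan(θ)
R^φ_{θ φ θ} = ∂_φ Γ^φ_{θ θ} - ∂_θ Γ^φ_{θ φ} + Γ^φ_{φ m} Γ^m_{θ θ} - Γ^φ_{θ m} Γ^m_{θ φ}
  = (0) - (-1/sin(θ)^2) + (0) - (1/tan(θ)^2) = 1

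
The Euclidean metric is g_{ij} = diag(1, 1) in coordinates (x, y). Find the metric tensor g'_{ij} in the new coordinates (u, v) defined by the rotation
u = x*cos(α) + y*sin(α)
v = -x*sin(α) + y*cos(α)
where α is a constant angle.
Invert the transformation: x = u*cos(α) - v*sin(α), y = u*sin(α) + v*cos(α)
g'_{ij} = (∂x^k/∂x'^i)(∂x^l/∂x'^j) g_{kl}; with g_{kl} = δ_{kl} this is Σ_k (∂x^k/∂x'^i)(∂x^k/∂x'^j).
Jacobian: ∂x/∂u = cos(α), ∂x/∂v = -sin(α), ∂y/∂u = sin(α), ∂y/∂v = cos(α)
g'_{uu} = (cos(α))(cos(α)) + (sin(α))(sin(α)) = 1
g'_{uv} = (cos(α))(-sin(α)) + (sin(α))(cos(α)) = 0
g'_{vv} = (-sin(α))(-sin(α)) + (cos(α))(cos(α)) = 1
g'_{ij} = diag(1, 1)
The Euclidean metric is invariant under rotations.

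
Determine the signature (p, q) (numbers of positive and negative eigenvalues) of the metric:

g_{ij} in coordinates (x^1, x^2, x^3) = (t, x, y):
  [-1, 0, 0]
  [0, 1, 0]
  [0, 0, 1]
The metric is diagonal, so its eigenvalues are the diagonal entries: -1, 1, 1 (at a generic point, where coordinate-dependent entries are positive).
2 positive, 1 negative.
(2, 1) - Lorentzian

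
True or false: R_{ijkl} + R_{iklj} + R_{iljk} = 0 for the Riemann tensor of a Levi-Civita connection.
This is the first (algebraic) Bianchi identity.
True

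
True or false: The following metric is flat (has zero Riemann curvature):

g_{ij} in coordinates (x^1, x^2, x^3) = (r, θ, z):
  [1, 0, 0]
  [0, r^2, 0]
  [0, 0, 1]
Non-zero Christoffel symbols:
Γ^r_{θ θ} = -r
Γ^θ_{r θ} = 1/r
Ricci tensor: R_{rr} = 0, R_{rθ} = 0, R_{rz} = 0, R_{θθ} = 0, R_{θz} = 0, R_{zz} = 0
All R_{ij} vanish; in 3 dimensions the Riemann tensor is fully determined by the Ricci tensor, so R^i_{jkl} = 0: the metric is flat (curvilinear coordinates on flat space).
True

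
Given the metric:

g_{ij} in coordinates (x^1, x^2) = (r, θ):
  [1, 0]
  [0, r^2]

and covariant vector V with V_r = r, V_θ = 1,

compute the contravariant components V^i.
Inverse metric (diagonal): g^{rr} = 1, g^{θθ} = 1/r^2
V^i = g^{ij} V_j:
V^r = (1)(r) + (0)(1) = r
V^θ = (0)(r) + (1/r^2)(1) = 1/r^2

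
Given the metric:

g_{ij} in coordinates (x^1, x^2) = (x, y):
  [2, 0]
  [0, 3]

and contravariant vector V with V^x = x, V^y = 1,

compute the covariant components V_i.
V_i = g_{ij} V^j:
V_x = (2)(x) + (0)(1) = 2*x
V_y = (0)(x) + (3)(1) = 3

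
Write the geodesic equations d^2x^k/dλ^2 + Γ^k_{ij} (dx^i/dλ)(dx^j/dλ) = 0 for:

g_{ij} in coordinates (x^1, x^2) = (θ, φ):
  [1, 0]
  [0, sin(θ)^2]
Geodesic equation: d^2x^k/dλ^2 + Γ^k_{ij} (dx^i/dλ)(dx^j/dλ) = 0.
Non-zero Christoffel symbols:
Γ^θ_{φ φ} = -sin(2*θ)/2
Γ^φ_{θ φ} = 1/tan(θ)
Substituting (the symmetric pair Γ^k_{ij}, Γ^k_{ji} combines into a factor 2):
d^2θ/dλ^2 - (sin(2*θ)/2) (dφ/dλ)^2 = 0
d^2φ/dλ^2 + (2/tan(θ)) (dθ/dλ)(dφ/dλ) = 0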